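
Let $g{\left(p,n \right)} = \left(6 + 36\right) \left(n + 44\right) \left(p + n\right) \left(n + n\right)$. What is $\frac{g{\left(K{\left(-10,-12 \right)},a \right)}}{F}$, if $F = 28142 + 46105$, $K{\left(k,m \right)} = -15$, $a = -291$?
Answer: $- \frac{615842136}{24749} \approx -24884.0$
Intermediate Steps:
$F = 74247$
$g{\left(p,n \right)} = 2 n \left(1848 + 42 n\right) \left(n + p\right)$ ($g{\left(p,n \right)} = 42 \left(44 + n\right) \left(n + p\right) 2 n = \left(1848 + 42 n\right) 2 n \left(n + p\right) = 2 n \left(1848 + 42 n\right) \left(n + p\right)$)
$\frac{g{\left(K{\left(-10,-12 \right)},a \right)}}{F} = \frac{84 \left(-291\right) \left(\left(-291\right)^{2} + 44 \left(-291\right) + 44 \left(-15\right) - -4365\right)}{74247} = 84 \left(-291\right) \left(84681 - 12804 - 660 + 4365\right) \frac{1}{74247} = 84 \left(-291\right) 75582 \cdot \frac{1}{74247} = \left(-1847526408\right) \frac{1}{74247} = - \frac{615842136}{24749}$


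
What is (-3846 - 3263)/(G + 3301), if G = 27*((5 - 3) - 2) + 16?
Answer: -7109/3317 ≈ -2.1432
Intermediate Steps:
G = 16 (G = 27*(2 - 2) + 16 = 27*0 + 16 = 0 + 16 = 16)
(-3846 - 3263)/(G + 3301) = (-3846 - 3263)/(16 + 3301) = -7109/3317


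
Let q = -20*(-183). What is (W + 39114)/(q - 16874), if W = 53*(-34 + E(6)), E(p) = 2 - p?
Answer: -18550/6607 ≈ -2.8076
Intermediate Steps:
q = 3660
W = -2014 (W = 53*(-34 + (2 - 1*6)) = 53*(-34 + (2 - 6)) = 53*(-34 - 4) = 53*(-38) = -2014)
(W + 39114)/(q - 16874) = (-2014 + 39114)/(3660 - 16874) = 37100/(-13214) = 37100*(-1/13214) = -18550/6607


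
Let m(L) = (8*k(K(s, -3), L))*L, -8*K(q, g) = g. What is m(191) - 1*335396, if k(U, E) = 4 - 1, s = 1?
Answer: -330812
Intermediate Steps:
K(q, g) = -g/8
k(U, E) = 3
m(L) = 24*L (m(L) = (8*3)*L = 24*L)
m(191) - 1*335396 = 24*191 - 1*335396 = 4584 - 335396 = -330812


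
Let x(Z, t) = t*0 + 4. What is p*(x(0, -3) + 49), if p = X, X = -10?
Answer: -530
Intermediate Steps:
p = -10
x(Z, t) = 4 (x(Z, t) = 0 + 4 = 4)
p*(x(0, -3) + 49) = -10*(4 + 49) = -10*53 = -530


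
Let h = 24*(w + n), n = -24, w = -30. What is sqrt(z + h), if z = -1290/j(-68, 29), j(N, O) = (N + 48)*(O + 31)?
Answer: I*sqrt(517970)/20 ≈ 35.985*I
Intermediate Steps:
j(N, O) = (31 + O)*(48 + N) (j(N, O) = (48 + N)*(31 + O) = (31 + O)*(48 + N))
h = -1296 (h = 24*(-30 - 24) = 24*(-54) = -1296)
z = 43/40 (z = -1290/(1488 + 31*(-68) + 48*29 - 68*29) = -1290/(1488 - 2108 + 1392 - 1972) = -1290/(-1200) = -1290*(-1/1200) = 43/40 ≈ 1.0750)
sqrt(z + h) = sqrt(43/40 - 1296) = sqrt(-51797/40) = I*sqrt(517970)/20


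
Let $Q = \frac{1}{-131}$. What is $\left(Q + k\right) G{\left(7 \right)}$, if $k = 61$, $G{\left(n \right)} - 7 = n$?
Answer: $\frac{111860}{131} \approx 853.89$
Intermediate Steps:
$G{\left(n \right)} = 7 + n$
$Q = - \frac{1}{131} \approx -0.0076336$
$\left(Q + k\right) G{\left(7 \right)} = \left(- \frac{1}{131} + 61\right) \left(7 + 7\right) = \frac{7990}{131} \cdot 14 = \frac{111860}{131}$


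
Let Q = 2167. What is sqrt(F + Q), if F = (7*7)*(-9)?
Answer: sqrt(1726) ≈ 41.545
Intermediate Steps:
F = -441 (F = 49*(-9) = -441)
sqrt(F + Q) = sqrt(-441 + 2167) = sqrt(1726)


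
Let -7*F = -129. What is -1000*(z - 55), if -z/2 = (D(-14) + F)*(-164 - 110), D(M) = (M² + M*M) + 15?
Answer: -1631559000/7 ≈ -2.3308e+8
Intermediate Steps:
F = 129/7 (F = -⅐*(-129) = 129/7 ≈ 18.429)
D(M) = 15 + 2*M² (D(M) = (M² + M²) + 15 = 2*M² + 15 = 15 + 2*M²)
z = 1631944/7 (z = -2*((15 + 2*(-14)²) + 129/7)*(-164 - 110) = -2*((15 + 2*196) + 129/7)*(-274) = -2*((15 + 392) + 129/7)*(-274) = -2*(407 + 129/7)*(-274) = -5956*(-274)/7 = -2*(-815972/7) = 1631944/7 ≈ 2.3313e+5)
-1000*(z - 55) = -1000*(1631944/7 - 55) = -1000*1631559/7 = -1631559000/7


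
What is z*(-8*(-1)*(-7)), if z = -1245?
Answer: 69720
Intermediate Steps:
z*(-8*(-1)*(-7)) = -1245*(-8*(-1))*(-7) = -9960*(-7) = -1245*(-56) = 69720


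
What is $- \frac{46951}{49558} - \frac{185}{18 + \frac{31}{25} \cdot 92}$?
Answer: $- \frac{96059488}{40910129} \approx -2.3481$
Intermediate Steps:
$- \frac{46951}{49558} - \frac{185}{18 + \frac{31}{25} \cdot 92} = - \frac{46951}{49558} - \frac{185}{18 + \frac{2852}{25}} = - \frac{46951}{49558} - \frac{185}{\frac{3302}{25}} = - \frac{46951}{49558} - \frac{4625}{3302} = - \frac{96059488}{40910129}$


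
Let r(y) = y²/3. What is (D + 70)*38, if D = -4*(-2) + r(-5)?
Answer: 9842/3 ≈ 3280.7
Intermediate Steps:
r(y) = y²/3 (r(y) = y²*(⅓) = y²/3)
D = 49/3 (D = -4*(-2) + (⅓)*(-5)² = 8 + (⅓)*25 = 8 + 25/3 = 49/3 ≈ 16.333)
(D + 70)*38 = (49/3 + 70)*38 = (259/3)*38 = 9842/3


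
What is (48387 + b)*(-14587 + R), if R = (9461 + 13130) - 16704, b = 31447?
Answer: -694555800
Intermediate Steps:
R = 5887 (R = 22591 - 16704 = 5887)
(48387 + b)*(-14587 + R) = (48387 + 31447)*(-14587 + 5887) = 79834*(-8700) = -694555800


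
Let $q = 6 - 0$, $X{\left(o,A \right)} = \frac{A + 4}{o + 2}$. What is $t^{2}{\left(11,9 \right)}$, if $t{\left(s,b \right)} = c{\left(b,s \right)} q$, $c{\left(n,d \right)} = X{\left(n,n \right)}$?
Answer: $\frac{6084}{121} \approx 50.281$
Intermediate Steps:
$X{\left(o,A \right)} = \frac{4 + A}{2 + o}$
$c{\left(n,d \right)} = \frac{4 + n}{2 + n}$
$q = 6$ ($q = 6 + 0 = 6$)
$t{\left(s,b \right)} = \frac{6 \left(4 + b\right)}{2 + b}$ ($t{\left(s,b \right)} = \frac{4 + b}{2 + b} 6 = \frac{6 \left(4 + b\right)}{2 + b}$)
$t^{2}{\left(11,9 \right)} = \left(\frac{6 \left(4 + 9\right)}{2 + 9}\right)^{2} = \left(6 \cdot \frac{1}{11} \cdot 13\right)^{2} = \left(\frac{78}{11}\right)^{2} = \frac{6084}{121}$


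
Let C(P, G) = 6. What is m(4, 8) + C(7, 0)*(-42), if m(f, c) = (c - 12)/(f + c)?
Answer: -757/3 ≈ -252.33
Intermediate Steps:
m(f, c) = (-12 + c)/(c + f)
m(4, 8) + C(7, 0)*(-42) = (-12 + 8)/(8 + 4) + 6*(-42) = -4/12 - 252 = (1/12)*(-4) - 252 = -⅓ - 252 = -757/3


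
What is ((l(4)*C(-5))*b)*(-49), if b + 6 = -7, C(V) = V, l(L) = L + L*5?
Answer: -76440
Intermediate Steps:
l(L) = 6*L (l(L) = L + 5*L = 6*L)
b = -13 (b = -6 - 7 = -13)
((l(4)*C(-5))*b)*(-49) = (((6*4)*(-5))*(-13))*(-49) = ((24*(-5))*(-13))*(-49) = -120*(-13)*(-49) = 1560*(-49) = -76440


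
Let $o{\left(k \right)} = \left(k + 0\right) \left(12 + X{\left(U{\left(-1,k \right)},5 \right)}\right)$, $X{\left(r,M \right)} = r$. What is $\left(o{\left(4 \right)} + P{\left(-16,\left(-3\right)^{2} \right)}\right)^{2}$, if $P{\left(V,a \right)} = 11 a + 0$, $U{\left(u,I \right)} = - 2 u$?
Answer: $24025$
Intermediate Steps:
$P{\left(V,a \right)} = 11 a$
$o{\left(k \right)} = 14 k$ ($o{\left(k \right)} = \left(k + 0\right) \left(12 - -2\right) = k \left(12 + 2\right) = k 14 = 14 k$)
$\left(o{\left(4 \right)} + P{\left(-16,\left(-3\right)^{2} \right)}\right)^{2} = \left(14 \cdot 4 + 11 \left(-3\right)^{2}\right)^{2} = \left(56 + 11 \cdot 9\right)^{2} = \left(56 + 99\right)^{2} = 155^{2} = 24025$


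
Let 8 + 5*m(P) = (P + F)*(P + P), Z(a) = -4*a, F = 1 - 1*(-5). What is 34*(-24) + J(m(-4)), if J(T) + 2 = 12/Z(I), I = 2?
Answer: -1639/2 ≈ -819.50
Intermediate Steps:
F = 6 (F = 1 + 5 = 6)
m(P) = -8/5 + 2*P*(6 + P)/5 (m(P) = -8/5 + ((P + 6)*(P + P))/5 = -8/5 + ((6 + P)*(2*P))/5 = -8/5 + (2*P*(6 + P))/5 = -8/5 + 2*P*(6 + P)/5)
J(T) = -7/2 (J(T) = -2 + 12/((-4*2)) = -2 + 12/(-8) = -2 + 12*(-⅛) = -2 - 3/2 = -7/2)
34*(-24) + J(m(-4)) = 34*(-24) - 7/2 = -816 - 7/2 = -1639/2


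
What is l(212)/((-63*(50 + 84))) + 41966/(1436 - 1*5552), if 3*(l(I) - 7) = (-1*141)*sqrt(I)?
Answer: -2108963/206829 + 47*sqrt(53)/4221 ≈ -10.116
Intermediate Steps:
l(I) = 7 - 47*sqrt(I) (l(I) = 7 + ((-1*141)*sqrt(I))/3 = 7 + (-141*sqrt(I))/3 = 7 - 47*sqrt(I))
l(212)/((-63*(50 + 84))) + 41966/(1436 - 1*5552) = (7 - 94*sqrt(53))/((-63*(50 + 84))) + 41966/(1436 - 1*5552) = (7 - 94*sqrt(53))/((-63*134)) + 41966/(1436 - 5552) = (7 - 94*sqrt(53))/(-8442) + 41966/(-4116) = (7 - 94*sqrt(53))*(-1/8442) + 41966*(-1/4116) = (-1/1206 + 47*sqrt(53)/4221) - 20983/2058 = -2108963/206829 + 47*sqrt(53)/4221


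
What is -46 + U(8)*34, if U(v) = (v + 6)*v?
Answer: 3762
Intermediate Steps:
U(v) = v*(6 + v) (U(v) = (6 + v)*v = v*(6 + v))
-46 + U(8)*34 = -46 + (8*(6 + 8))*34 = -46 + (8*14)*34 = -46 + 112*34 = -46 + 3808 = 3762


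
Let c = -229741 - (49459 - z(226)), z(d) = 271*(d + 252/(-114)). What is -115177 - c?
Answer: 1964145/19 ≈ 1.0338e+5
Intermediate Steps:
z(d) = -11382/19 + 271*d (z(d) = 271*(d + 252*(-1/114)) = 271*(d - 42/19) = 271*(-42/19 + d) = -11382/19 + 271*d)
c = -4152508/19 (c = -229741 - (49459 - (-11382/19 + 271*226)) = -229741 - (49459 - (-11382/19 + 61246)) = -229741 - (49459 - 1*1152292/19) = -229741 - (49459 - 1152292/19) = -229741 - 1*(-212571/19) = -229741 + 212571/19 = -4152508/19 ≈ -2.1855e+5)
-115177 - c = -115177 - 1*(-4152508/19) = -115177 + 4152508/19 = 1964145/19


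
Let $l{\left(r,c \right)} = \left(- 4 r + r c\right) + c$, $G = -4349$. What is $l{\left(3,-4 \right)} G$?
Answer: $121772$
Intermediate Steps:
$l{\left(r,c \right)} = c - 4 r + c r$ ($l{\left(r,c \right)} = \left(- 4 r + c r\right) + c = c - 4 r + c r$)
$l{\left(3,-4 \right)} G = \left(-4 - 12 - 12\right) \left(-4349\right) = \left(-28\right) \left(-4349\right) = 121772$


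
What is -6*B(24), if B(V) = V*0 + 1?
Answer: -6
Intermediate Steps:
B(V) = 1 (B(V) = 0 + 1 = 1)
-6*B(24) = -6*1 = -6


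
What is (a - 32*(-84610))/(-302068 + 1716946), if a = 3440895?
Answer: 6148415/1414878 ≈ 4.3455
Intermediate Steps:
(a - 32*(-84610))/(-302068 + 1716946) = (3440895 - 32*(-84610))/(-302068 + 1716946) = (3440895 + 2707520)/1414878 = 6148415*(1/1414878) = 6148415/1414878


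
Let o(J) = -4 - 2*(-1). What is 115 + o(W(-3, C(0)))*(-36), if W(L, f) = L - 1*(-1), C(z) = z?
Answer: 187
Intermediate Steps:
W(L, f) = 1 + L (W(L, f) = L + 1 = 1 + L)
o(J) = -2 (o(J) = -4 + 2 = -2)
115 + o(W(-3, C(0)))*(-36) = 115 - 2*(-36) = 115 + 72 = 187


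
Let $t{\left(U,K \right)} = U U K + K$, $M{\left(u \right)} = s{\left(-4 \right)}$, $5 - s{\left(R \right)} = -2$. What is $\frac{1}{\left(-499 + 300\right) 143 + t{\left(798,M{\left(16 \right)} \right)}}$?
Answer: $\frac{1}{4429178} \approx 2.2578 \cdot 10^{-7}$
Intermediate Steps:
$s{\left(R \right)} = 7$ ($s{\left(R \right)} = 5 - -2 = 5 + 2 = 7$)
$M{\left(u \right)} = 7$
$t{\left(U,K \right)} = K + K U^{2}$ ($t{\left(U,K \right)} = U^{2} K + K = K U^{2} + K = K + K U^{2}$)
$\frac{1}{\left(-499 + 300\right) 143 + t{\left(798,M{\left(16 \right)} \right)}} = \frac{1}{\left(-499 + 300\right) 143 + 7 \left(1 + 798^{2}\right)} = \frac{1}{\left(-199\right) 143 + 7 \left(1 + 636804\right)} = \frac{1}{-28457 + 7 \cdot 636805} = \frac{1}{-28457 + 4457635} = \frac{1}{4429178}$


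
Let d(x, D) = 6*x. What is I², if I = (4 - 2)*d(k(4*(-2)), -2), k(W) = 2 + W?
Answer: 5184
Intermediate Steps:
I = -72 (I = (4 - 2)*(6*(2 + 4*(-2))) = 2*(6*(2 - 8)) = 2*(6*(-6)) = 2*(-36) = -72)
I² = (-72)² = 5184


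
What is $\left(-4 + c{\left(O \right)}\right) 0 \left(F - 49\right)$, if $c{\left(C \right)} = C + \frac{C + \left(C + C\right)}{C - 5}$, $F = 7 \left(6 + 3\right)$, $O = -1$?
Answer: $0$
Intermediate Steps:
$F = 63$ ($F = 7 \cdot 9 = 63$)
$c{\left(C \right)} = C + \frac{3 C}{-5 + C}$ ($c{\left(C \right)} = C + \frac{C + 2 C}{-5 + C} = C + \frac{3 C}{-5 + C}$)
$\left(-4 + c{\left(O \right)}\right) 0 \left(F - 49\right) = \left(-4 - \frac{-2 - 1}{-5 - 1}\right) 0 \left(63 - 49\right) = \left(-4 - \frac{1}{-6} \left(-3\right)\right) 0 \cdot 14 = \left(-4 - \left(- \frac{1}{6}\right) \left(-3\right)\right) 0 \cdot 14 = \left(-4 - \frac{1}{2}\right) 0 \cdot 14 = \left(- \frac{9}{2}\right) 0 \cdot 14 = 0 \cdot 14 = 0$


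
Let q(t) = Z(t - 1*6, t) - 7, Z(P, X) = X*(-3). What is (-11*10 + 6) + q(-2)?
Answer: -105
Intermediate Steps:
Z(P, X) = -3*X
q(t) = -7 - 3*t (q(t) = -3*t - 7 = -7 - 3*t)
(-11*10 + 6) + q(-2) = (-11*10 + 6) + (-7 - 3*(-2)) = (-110 + 6) + (-7 + 6) = -104 - 1 = -105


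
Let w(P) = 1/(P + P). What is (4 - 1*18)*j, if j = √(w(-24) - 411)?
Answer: -7*I*√59187/6 ≈ -283.83*I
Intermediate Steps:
w(P) = 1/(2*P)
j = I*√59187/12 (j = √((½)/(-24) - 411) = √((½)*(-1/24) - 411) = √(-1/48 - 411) = √(-19729/48) = I*√59187/12 ≈ 20.274*I)
(4 - 1*18)*j = (4 - 1*18)*(I*√59187/12) = (4 - 18)*(I*√59187/12) = -7*I*√59187/6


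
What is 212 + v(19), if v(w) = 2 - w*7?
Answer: 81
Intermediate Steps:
v(w) = 2 - 7*w
212 + v(19) = 212 + (2 - 7*19) = 212 + (2 - 133) = 212 - 131 = 81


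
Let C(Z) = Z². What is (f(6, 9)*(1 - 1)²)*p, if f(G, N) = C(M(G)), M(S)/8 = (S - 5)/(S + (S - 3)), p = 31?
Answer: 0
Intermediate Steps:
M(S) = 8*(-5 + S)/(-3 + 2*S) (M(S) = 8*((S - 5)/(S + (S - 3))) = 8*((-5 + S)/(S + (-3 + S))) = 8*((-5 + S)/(-3 + 2*S)) = 8*(-5 + S)/(-3 + 2*S))
f(G, N) = 64*(-5 + G)²/(-3 + 2*G)² (f(G, N) = (8*(-5 + G)/(-3 + 2*G))² = 64*(-5 + G)²/(-3 + 2*G)²)
(f(6, 9)*(1 - 1)²)*p = ((64*(-5 + 6)²/(-3 + 2*6)²)*(1 - 1)²)*31 = ((64*1²/(-3 + 12)²)*0²)*31 = ((64*1/9²)*0)*31 = ((64*1*(1/81))*0)*31 = ((64/81)*0)*31 = 0*31 = 0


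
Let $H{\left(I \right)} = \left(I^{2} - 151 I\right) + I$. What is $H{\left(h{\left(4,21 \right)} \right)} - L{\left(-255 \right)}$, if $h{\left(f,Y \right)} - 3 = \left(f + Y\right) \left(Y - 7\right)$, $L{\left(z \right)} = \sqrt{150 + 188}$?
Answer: $71659 - 13 \sqrt{2} \approx 71641.0$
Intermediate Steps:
$L{\left(z \right)} = 13 \sqrt{2}$ ($L{\left(z \right)} = \sqrt{338} = 13 \sqrt{2}$)
$h{\left(f,Y \right)} = 3 + \left(-7 + Y\right) \left(Y + f\right)$ ($h{\left(f,Y \right)} = 3 + \left(f + Y\right) \left(Y - 7\right) = 3 + \left(Y + f\right) \left(-7 + Y\right) = 3 + \left(-7 + Y\right) \left(Y + f\right)$)
$H{\left(I \right)} = I^{2} - 150 I$
$H{\left(h{\left(4,21 \right)} \right)} - L{\left(-255 \right)} = \left(3 + 21^{2} - 147 - 28 + 21 \cdot 4\right) \left(-150 + \left(3 + 21^{2} - 147 - 28 + 21 \cdot 4\right)\right) - 13 \sqrt{2} = \left(3 + 441 - 147 - 28 + 84\right) \left(-150 + \left(3 + 441 - 147 - 28 + 84\right)\right) - 13 \sqrt{2} = 353 \left(-150 + 353\right) - 13 \sqrt{2} = 353 \cdot 203 - 13 \sqrt{2} = 71659 - 13 \sqrt{2}$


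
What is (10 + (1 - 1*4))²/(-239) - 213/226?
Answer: -61981/54014 ≈ -1.1475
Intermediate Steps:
(10 + (1 - 1*4))²/(-239) - 213/226 = (10 + (1 - 4))²*(-1/239) - 213*1/226 = (10 - 3)²*(-1/239) - 213/226 = 7²*(-1/239) - 213/226 = 49*(-1/239) - 213/226 = -49/239 - 213/226 = -61981/54014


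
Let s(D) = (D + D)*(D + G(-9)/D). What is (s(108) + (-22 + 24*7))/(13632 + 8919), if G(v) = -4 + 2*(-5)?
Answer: 23446/22551 ≈ 1.0397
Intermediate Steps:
G(v) = -14 (G(v) = -4 - 10 = -14)
s(D) = 2*D*(D - 14/D) (s(D) = (D + D)*(D - 14/D) = (2*D)*(D - 14/D) = 2*D*(D - 14/D))
(s(108) + (-22 + 24*7))/(13632 + 8919) = ((-28 + 2*108²) + (-22 + 24*7))/(13632 + 8919) = ((-28 + 2*11664) + (-22 + 168))/22551 = ((-28 + 23328) + 146)*(1/22551) = (23300 + 146)*(1/22551) = 23446*(1/22551) = 23446/22551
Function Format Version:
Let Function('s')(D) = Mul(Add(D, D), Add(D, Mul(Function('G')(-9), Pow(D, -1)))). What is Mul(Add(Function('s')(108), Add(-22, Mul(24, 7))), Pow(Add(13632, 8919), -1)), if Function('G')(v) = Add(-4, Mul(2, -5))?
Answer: Rational(23446, 22551) ≈ 1.0397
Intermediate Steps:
Function('G')(v) = -14 (Function('G')(v) = Add(-4, -10) = -14)
Function('s')(D) = Mul(2, D, Add(D, Mul(-14, Pow(D, -1)))) (Function('s')(D) = Mul(Add(D, D), Add(D, Mul(-14, Pow(D, -1)))) = Mul(Mul(2, D), Add(D, Mul(-14, Pow(D, -1)))) = Mul(2, D, Add(D, Mul(-14, Pow(D, -1)))))
Mul(Add(Function('s')(108), Add(-22, Mul(24, 7))), Pow(Add(13632, 8919), -1)) = Mul(Add(Add(-28, Mul(2, Pow(108, 2))), Add(-22, Mul(24, 7))), Pow(Add(13632, 8919), -1)) = Mul(Add(Add(-28, Mul(2, 11664)), Add(-22, 168)), Pow(22551, -1)) = Mul(Add(Add(-28, 23328), 146), Rational(1, 22551)) = Mul(Add(23300, 146), Rational(1, 22551)) = Mul(23446, Rational(1, 22551)) = Rational(23446, 22551)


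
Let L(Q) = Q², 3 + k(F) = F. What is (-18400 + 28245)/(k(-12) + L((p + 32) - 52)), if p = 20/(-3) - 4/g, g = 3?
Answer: 9845/769 ≈ 12.802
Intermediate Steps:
k(F) = -3 + F
p = -8 (p = 20/(-3) - 4/3 = 20*(-⅓) - 4*⅓ = -20/3 - 4/3 = -8)
(-18400 + 28245)/(k(-12) + L((p + 32) - 52)) = (-18400 + 28245)/((-3 - 12) + ((-8 + 32) - 52)²) = 9845/(-15 + (24 - 52)²) = 9845/(-15 + (-28)²) = 9845/(-15 + 784) = 9845/769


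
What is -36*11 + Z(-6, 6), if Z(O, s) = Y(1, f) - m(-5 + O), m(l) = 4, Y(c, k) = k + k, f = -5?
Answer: -410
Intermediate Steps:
Y(c, k) = 2*k
Z(O, s) = -14 (Z(O, s) = 2*(-5) - 1*4 = -10 - 4 = -14)
-36*11 + Z(-6, 6) = -36*11 - 14 = -396 - 14 = -410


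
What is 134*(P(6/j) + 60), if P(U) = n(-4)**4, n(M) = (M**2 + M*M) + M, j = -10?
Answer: 82371944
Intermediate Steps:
n(M) = M + 2*M**2 (n(M) = (M**2 + M**2) + M = 2*M**2 + M = M + 2*M**2)
P(U) = 614656 (P(U) = (-4*(1 + 2*(-4)))**4 = (-4*(1 - 8))**4 = (-4*(-7))**4 = 28**4 = 614656)
134*(P(6/j) + 60) = 134*(614656 + 60) = 134*614716 = 82371944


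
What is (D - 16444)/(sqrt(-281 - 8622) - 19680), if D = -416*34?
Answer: 601971840/387311303 + 30588*I*sqrt(8903)/387311303 ≈ 1.5542 + 0.0074518*I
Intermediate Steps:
D = -14144
(D - 16444)/(sqrt(-281 - 8622) - 19680) = (-14144 - 16444)/(sqrt(-281 - 8622) - 19680) = -30588/(sqrt(-8903) - 19680) = -30588/(I*sqrt(8903) - 19680) = -30588/(-19680 + I*sqrt(8903))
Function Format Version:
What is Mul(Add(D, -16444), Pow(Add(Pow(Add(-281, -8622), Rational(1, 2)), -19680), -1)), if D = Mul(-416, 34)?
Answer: Add(Rational(601971840, 387311303), Mul(Rational(30588, 387311303), I, Pow(8903, Rational(1, 2)))) ≈ Add(1.5542, Mul(0.0074518, I))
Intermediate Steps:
D = -14144
Mul(Add(D, -16444), Pow(Add(Pow(Add(-281, -8622), Rational(1, 2)), -19680), -1)) = Mul(Add(-14144, -16444), Pow(Add(Pow(Add(-281, -8622), Rational(1, 2)), -19680), -1)) = Mul(-30588, Pow(Add(Pow(-8903, Rational(1, 2)), -19680), -1)) = Mul(-30588, Pow(Add(Mul(I, Pow(8903, Rational(1, 2))), -19680), -1)) = Mul(-30588, Pow(Add(-19680, Mul(I, Pow(8903, Rational(1, 2)))), -1))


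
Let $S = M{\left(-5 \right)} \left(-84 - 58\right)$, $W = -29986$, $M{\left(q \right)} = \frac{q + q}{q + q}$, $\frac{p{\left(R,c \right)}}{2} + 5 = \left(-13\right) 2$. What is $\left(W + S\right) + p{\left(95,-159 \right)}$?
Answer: $-30190$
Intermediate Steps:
$p{\left(R,c \right)} = -62$ ($p{\left(R,c \right)} = -10 + 2 \left(\left(-13\right) 2\right) = -10 + 2 \left(-26\right) = -10 - 52 = -62$)
$M{\left(q \right)} = 1$ ($M{\left(q \right)} = \frac{2 q}{2 q} = 2 q \frac{1}{2 q} = 1$)
$S = -142$ ($S = 1 \left(-84 - 58\right) = 1 \left(-142\right) = -142$)
$\left(W + S\right) + p{\left(95,-159 \right)} = \left(-29986 - 142\right) - 62 = -30128 - 62 = -30190$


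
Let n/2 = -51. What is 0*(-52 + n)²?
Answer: 0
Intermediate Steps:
n = -102 (n = 2*(-51) = -102)
0*(-52 + n)² = 0*(-52 - 102)² = 0*(-154)² = 0*23716 = 0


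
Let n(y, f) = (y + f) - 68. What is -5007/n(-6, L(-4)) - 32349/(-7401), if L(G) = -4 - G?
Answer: 13150211/182558 ≈ 72.033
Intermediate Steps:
n(y, f) = -68 + f + y (n(y, f) = (f + y) - 68 = -68 + f + y)
-5007/n(-6, L(-4)) - 32349/(-7401) = -5007/(-68 + (-4 - 1*(-4)) - 6) - 32349/(-7401) = -5007/(-68 + (-4 + 4) - 6) - 32349*(-1/7401) = -5007/(-68 + 0 - 6) + 10783/2467 = -5007/(-74) + 10783/2467 = -5007*(-1/74) + 10783/2467 = 5007/74 + 10783/2467 = 13150211/182558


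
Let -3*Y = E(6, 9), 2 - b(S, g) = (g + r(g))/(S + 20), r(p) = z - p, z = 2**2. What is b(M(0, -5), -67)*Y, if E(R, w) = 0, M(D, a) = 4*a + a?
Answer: 0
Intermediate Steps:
z = 4
M(D, a) = 5*a
r(p) = 4 - p
b(S, g) = 2 - 4/(20 + S) (b(S, g) = 2 - (g + (4 - g))/(S + 20) = 2 - 4/(20 + S))
Y = 0 (Y = -1/3*0 = 0)
b(M(0, -5), -67)*Y = (2*(18 + 5*(-5))/(20 + 5*(-5)))*0 = (2*(18 - 25)/(20 - 25))*0 = (2*(-7)/(-5))*0 = (2*(-1/5)*(-7))*0 = (14/5)*0 = 0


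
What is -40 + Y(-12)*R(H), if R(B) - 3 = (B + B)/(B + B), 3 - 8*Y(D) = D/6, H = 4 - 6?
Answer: -75/2 ≈ -37.500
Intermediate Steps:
H = -2
Y(D) = 3/8 - D/48 (Y(D) = 3/8 - D/(8*6) = 3/8 - D/48)
R(B) = 4 (R(B) = 3 + (B + B)/(B + B) = 3 + (2*B)/((2*B)) = 3 + (2*B)*(1/(2*B)) = 3 + 1 = 4)
-40 + Y(-12)*R(H) = -40 + (3/8 - 1/48*(-12))*4 = -40 + (3/8 + 1/4)*4 = -40 + (5/8)*4 = -40 + 5/2 = -75/2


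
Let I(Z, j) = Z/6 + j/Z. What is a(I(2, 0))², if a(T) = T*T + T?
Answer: 16/81 ≈ 0.19753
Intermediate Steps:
I(Z, j) = Z/6 + j/Z (I(Z, j) = Z*(⅙) + j/Z = Z/6 + j/Z)
a(T) = T + T² (a(T) = T² + T = T + T²)
a(I(2, 0))² = (((⅙)*2 + 0/2)*(1 + ((⅙)*2 + 0/2)))² = ((⅓ + 0*(½))*(1 + (⅓ + 0*(½))))² = ((⅓ + 0)*(1 + (⅓ + 0)))² = ((1 + ⅓)/3)² = ((⅓)*(4/3))² = (4/9)² = 16/81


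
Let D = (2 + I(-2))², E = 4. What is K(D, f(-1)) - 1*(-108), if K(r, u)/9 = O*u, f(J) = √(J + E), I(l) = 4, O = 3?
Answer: 108 + 27*√3 ≈ 154.77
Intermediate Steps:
f(J) = √(4 + J) (f(J) = √(J + 4) = √(4 + J))
D = 36 (D = (2 + 4)² = 6² = 36)
K(r, u) = 27*u (K(r, u) = 9*(3*u) = 27*u)
K(D, f(-1)) - 1*(-108) = 27*√(4 - 1) - 1*(-108) = 27*√3 + 108 = 108 + 27*√3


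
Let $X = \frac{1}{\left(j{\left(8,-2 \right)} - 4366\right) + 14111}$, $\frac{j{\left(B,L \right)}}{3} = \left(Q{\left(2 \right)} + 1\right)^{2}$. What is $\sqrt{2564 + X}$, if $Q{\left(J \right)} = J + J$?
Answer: $\frac{3 \sqrt{6868130095}}{4910} \approx 50.636$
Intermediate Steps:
$Q{\left(J \right)} = 2 J$
$j{\left(B,L \right)} = 75$ ($j{\left(B,L \right)} = 3 \left(2 \cdot 2 + 1\right)^{2} = 3 \left(4 + 1\right)^{2} = 3 \cdot 5^{2} = 3 \cdot 25 = 75$)
$X = \frac{1}{9820}$ ($X = \frac{1}{\left(75 - 4366\right) + 14111} = \frac{1}{-4291 + 14111} = \frac{1}{9820} \approx 0.00010183$)
$\sqrt{2564 + X} = \sqrt{2564 + \frac{1}{9820}} = \sqrt{\frac{25178481}{9820}} = \frac{3 \sqrt{6868130095}}{4910}$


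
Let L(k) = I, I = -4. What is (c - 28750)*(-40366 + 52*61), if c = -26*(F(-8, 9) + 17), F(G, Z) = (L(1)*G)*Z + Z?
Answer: 1372979316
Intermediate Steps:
L(k) = -4
F(G, Z) = Z - 4*G*Z (F(G, Z) = (-4*G)*Z + Z = -4*G*Z + Z = Z - 4*G*Z)
c = -8164 (c = -26*(9*(1 - 4*(-8)) + 17) = -26*(9*(1 + 32) + 17) = -26*(9*33 + 17) = -26*(297 + 17) = -26*314 = -8164)
(c - 28750)*(-40366 + 52*61) = (-8164 - 28750)*(-40366 + 52*61) = -36914*(-40366 + 3172) = -36914*(-37194) = 1372979316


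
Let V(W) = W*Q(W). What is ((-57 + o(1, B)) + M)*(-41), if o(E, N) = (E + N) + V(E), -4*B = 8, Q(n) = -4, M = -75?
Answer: 5617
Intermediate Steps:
B = -2 (B = -¼*8 = -2)
V(W) = -4*W (V(W) = W*(-4) = -4*W)
o(E, N) = N - 3*E (o(E, N) = (E + N) - 4*E = N - 3*E)
((-57 + o(1, B)) + M)*(-41) = ((-57 + (-2 - 3*1)) - 75)*(-41) = ((-57 + (-2 - 3)) - 75)*(-41) = ((-57 - 5) - 75)*(-41) = (-62 - 75)*(-41) = -137*(-41) = 5617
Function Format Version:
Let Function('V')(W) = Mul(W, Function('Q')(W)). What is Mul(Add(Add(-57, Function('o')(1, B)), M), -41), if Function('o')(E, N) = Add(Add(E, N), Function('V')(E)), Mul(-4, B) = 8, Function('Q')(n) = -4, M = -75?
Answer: 5617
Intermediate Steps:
B = -2 (B = Mul(Rational(-1, 4), 8) = -2)
Function('V')(W) = Mul(-4, W) (Function('V')(W) = Mul(W, -4) = Mul(-4, W))
Function('o')(E, N) = Add(N, Mul(-3, E)) (Function('o')(E, N) = Add(Add(E, N), Mul(-4, E)) = Add(N, Mul(-3, E)))
Mul(Add(Add(-57, Function('o')(1, B)), M), -41) = Mul(Add(Add(-57, Add(-2, Mul(-3, 1))), -75), -41) = Mul(Add(Add(-57, Add(-2, -3)), -75), -41) = Mul(Add(Add(-57, -5), -75), -41) = Mul(Add(-62, -75), -41) = Mul(-137, -41) = 5617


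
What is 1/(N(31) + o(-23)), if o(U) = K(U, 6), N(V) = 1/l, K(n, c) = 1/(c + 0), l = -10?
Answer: 15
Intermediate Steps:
K(n, c) = 1/c
N(V) = -⅒ (N(V) = 1/(-10) = -⅒)
o(U) = ⅙ (o(U) = 1/6 = ⅙)
1/(N(31) + o(-23)) = 1/(-⅒ + ⅙) = 1/(1/15) = 15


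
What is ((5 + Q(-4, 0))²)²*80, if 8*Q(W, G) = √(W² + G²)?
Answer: 73205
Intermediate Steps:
Q(W, G) = √(G² + W²)/8 (Q(W, G) = √(W² + G²)/8 = √(G² + W²)/8)
((5 + Q(-4, 0))²)²*80 = ((5 + √(0² + (-4)²)/8)²)²*80 = ((5 + √(0 + 16)/8)²)²*80 = ((5 + √16/8)²)²*80 = ((5 + (⅛)*4)²)²*80 = ((5 + ½)²)²*80 = ((11/2)²)²*80 = (121/4)²*80 = (14641/16)*80 = 73205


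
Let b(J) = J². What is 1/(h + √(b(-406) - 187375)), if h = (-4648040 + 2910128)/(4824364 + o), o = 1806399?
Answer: -415222952/35706973595195 - 52279450609*I*√22539/1178330128641435 ≈ -1.1629e-5 - 0.0066609*I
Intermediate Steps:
h = -59928/228647 (h = (-4648040 + 2910128)/(4824364 + 1806399) = -1737912/6630763 = -1737912*1/6630763 = -59928/228647 ≈ -0.26210)
1/(h + √(b(-406) - 187375)) = 1/(-59928/228647 + √((-406)² - 187375)) = 1/(-59928/228647 + √(164836 - 187375)) = 1/(-59928/228647 + √(-22539)) = 1/(-59928/228647 + I*√22539)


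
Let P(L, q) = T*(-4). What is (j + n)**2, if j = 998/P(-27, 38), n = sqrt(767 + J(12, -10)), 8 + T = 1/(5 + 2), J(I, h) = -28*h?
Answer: 24869749/12100 + 3493*sqrt(1047)/55 ≈ 4110.3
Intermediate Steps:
T = -55/7 (T = -8 + 1/(5 + 2) = -8 + 1/7 = -55/7 ≈ -7.8571)
P(L, q) = 220/7 (P(L, q) = -55/7*(-4) = 220/7)
n = sqrt(1047) (n = sqrt(767 - 28*(-10)) = sqrt(767 + 280) = sqrt(1047) ≈ 32.357)
j = 3493/110 (j = 998/(220/7) = 998*(7/220) = 3493/110 ≈ 31.755)
(j + n)**2 = (3493/110 + sqrt(1047))**2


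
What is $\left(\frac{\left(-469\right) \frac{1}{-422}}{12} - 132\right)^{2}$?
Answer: $\frac{446195944441}{25644096} \approx 17400.0$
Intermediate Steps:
$\left(\frac{\left(-469\right) \frac{1}{-422}}{12} - 132\right)^{2} = \left(\left(-469\right) \left(- \frac{1}{422}\right) \frac{1}{12} - 132\right)^{2} = \left(\frac{469}{422} \cdot \frac{1}{12} - 132\right)^{2} = \left(\frac{469}{5064} - 132\right)^{2} = \left(- \frac{667979}{5064}\right)^{2} = \frac{446195944441}{25644096}$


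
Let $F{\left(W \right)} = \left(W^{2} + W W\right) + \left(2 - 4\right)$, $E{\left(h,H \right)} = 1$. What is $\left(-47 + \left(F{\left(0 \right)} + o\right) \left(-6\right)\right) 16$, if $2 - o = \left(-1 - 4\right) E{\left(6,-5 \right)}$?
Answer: $-1232$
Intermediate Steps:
$o = 7$ ($o = 2 - \left(-1 - 4\right) 1 = 2 - \left(-5\right) 1 = 2 - -5 = 2 + 5 = 7$)
$F{\left(W \right)} = -2 + 2 W^{2}$ ($F{\left(W \right)} = \left(W^{2} + W^{2}\right) + \left(2 - 4\right) = 2 W^{2} - 2 = -2 + 2 W^{2}$)
$\left(-47 + \left(F{\left(0 \right)} + o\right) \left(-6\right)\right) 16 = \left(-47 + \left(\left(-2 + 2 \cdot 0^{2}\right) + 7\right) \left(-6\right)\right) 16 = \left(-47 + \left(\left(-2 + 2 \cdot 0\right) + 7\right) \left(-6\right)\right) 16 = \left(-47 + \left(\left(-2 + 0\right) + 7\right) \left(-6\right)\right) 16 = \left(-47 + \left(-2 + 7\right) \left(-6\right)\right) 16 = \left(-47 + 5 \left(-6\right)\right) 16 = \left(-47 - 30\right) 16 = \left(-77\right) 16 = -1232$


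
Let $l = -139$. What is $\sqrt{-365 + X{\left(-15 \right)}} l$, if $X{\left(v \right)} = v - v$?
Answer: $- 139 i \sqrt{365} \approx - 2655.6 i$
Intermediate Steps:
$X{\left(v \right)} = 0$
$\sqrt{-365 + X{\left(-15 \right)}} l = \sqrt{-365 + 0} \left(-139\right) = \sqrt{-365} \left(-139\right) = i \sqrt{365} \left(-139\right) = - 139 i \sqrt{365}$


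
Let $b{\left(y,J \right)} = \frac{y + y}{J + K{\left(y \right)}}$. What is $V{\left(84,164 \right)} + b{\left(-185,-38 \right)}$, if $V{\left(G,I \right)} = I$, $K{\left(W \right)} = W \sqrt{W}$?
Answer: $\frac{1038637376}{6333069} - \frac{68450 i \sqrt{185}}{6333069} \approx 164.0 - 0.14701 i$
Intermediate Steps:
$K{\left(W \right)} = W^{\frac{3}{2}}$
$b{\left(y,J \right)} = \frac{2 y}{J + y^{\frac{3}{2}}}$ ($b{\left(y,J \right)} = \frac{y + y}{J + y^{\frac{3}{2}}} = \frac{2 y}{J + y^{\frac{3}{2}}}$)
$V{\left(84,164 \right)} + b{\left(-185,-38 \right)} = 164 + 2 \left(-185\right) \frac{1}{-38 + \left(-185\right)^{\frac{3}{2}}} = 164 + 2 \left(-185\right) \frac{1}{-38 - 185 i \sqrt{185}} = 164 - \frac{370}{-38 - 185 i \sqrt{185}}$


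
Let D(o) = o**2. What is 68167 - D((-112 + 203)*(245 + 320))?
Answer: -2643434058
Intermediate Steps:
68167 - D((-112 + 203)*(245 + 320)) = 68167 - ((-112 + 203)*(245 + 320))**2 = 68167 - (91*565)**2 = 68167 - 1*51415**2 = 68167 - 1*2643502225 = 68167 - 2643502225 = -2643434058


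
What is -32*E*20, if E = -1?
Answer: 640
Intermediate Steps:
-32*E*20 = -32*(-1)*20 = 32*20 = 640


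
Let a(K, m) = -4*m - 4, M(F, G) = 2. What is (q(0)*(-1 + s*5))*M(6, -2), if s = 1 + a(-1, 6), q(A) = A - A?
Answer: 0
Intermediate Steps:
q(A) = 0
a(K, m) = -4 - 4*m
s = -27 (s = 1 + (-4 - 4*6) = 1 + (-4 - 24) = 1 - 28 = -27)
(q(0)*(-1 + s*5))*M(6, -2) = (0*(-1 - 27*5))*2 = (0*(-1 - 135))*2 = (0*(-136))*2 = 0*2 = 0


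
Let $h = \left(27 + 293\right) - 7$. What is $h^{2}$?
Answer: $97969$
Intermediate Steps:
$h = 313$ ($h = 320 - 7 = 313$)
$h^{2} = 313^{2} = 97969$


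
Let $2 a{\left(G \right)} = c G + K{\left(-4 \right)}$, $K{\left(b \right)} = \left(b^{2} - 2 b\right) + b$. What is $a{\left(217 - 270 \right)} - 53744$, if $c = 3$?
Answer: $- \frac{107627}{2} \approx -53814.0$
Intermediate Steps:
$K{\left(b \right)} = b^{2} - b$
$a{\left(G \right)} = 10 + \frac{3 G}{2}$ ($a{\left(G \right)} = \frac{3 G - 4 \left(-1 - 4\right)}{2} = \frac{3 G - -20}{2} = \frac{3 G + 20}{2} = \frac{20 + 3 G}{2} = 10 + \frac{3 G}{2}$)
$a{\left(217 - 270 \right)} - 53744 = \left(10 + \frac{3 \left(217 - 270\right)}{2}\right) - 53744 = \left(10 + \frac{3}{2} \left(-53\right)\right) - 53744 = \left(10 - \frac{159}{2}\right) - 53744 = - \frac{139}{2} - 53744 = - \frac{107627}{2}$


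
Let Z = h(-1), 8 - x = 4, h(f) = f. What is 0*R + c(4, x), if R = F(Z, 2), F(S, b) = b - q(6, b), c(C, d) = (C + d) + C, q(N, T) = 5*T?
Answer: 12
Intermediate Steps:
x = 4 (x = 8 - 1*4 = 8 - 4 = 4)
c(C, d) = d + 2*C
Z = -1
F(S, b) = -4*b (F(S, b) = b - 5*b = -4*b)
R = -8 (R = -4*2 = -8)
0*R + c(4, x) = 0*(-8) + (4 + 2*4) = 0 + (4 + 8) = 0 + 12 = 12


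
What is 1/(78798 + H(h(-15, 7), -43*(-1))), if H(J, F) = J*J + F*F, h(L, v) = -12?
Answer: 1/80791 ≈ 1.2378e-5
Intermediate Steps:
H(J, F) = F² + J² (H(J, F) = J² + F² = F² + J²)
1/(78798 + H(h(-15, 7), -43*(-1))) = 1/(78798 + ((-43*(-1))² + (-12)²)) = 1/(78798 + (43² + 144)) = 1/(78798 + (1849 + 144)) = 1/(78798 + 1993) = 1/80791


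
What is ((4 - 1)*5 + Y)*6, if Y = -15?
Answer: 0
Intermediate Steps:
((4 - 1)*5 + Y)*6 = ((4 - 1)*5 - 15)*6 = (3*5 - 15)*6 = (15 - 15)*6 = 0*6 = 0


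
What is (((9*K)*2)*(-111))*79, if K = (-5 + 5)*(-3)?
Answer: 0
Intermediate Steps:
K = 0 (K = 0*(-3) = 0)
(((9*K)*2)*(-111))*79 = (((9*0)*2)*(-111))*79 = ((0*2)*(-111))*79 = (0*(-111))*79 = 0*79 = 0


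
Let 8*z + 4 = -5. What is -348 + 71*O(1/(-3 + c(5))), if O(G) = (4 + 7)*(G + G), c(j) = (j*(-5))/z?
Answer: -46146/173 ≈ -266.74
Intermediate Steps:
z = -9/8 (z = -½ + (⅛)*(-5) = -½ - 5/8 = -9/8 ≈ -1.1250)
c(j) = 40*j/9 (c(j) = (j*(-5))/(-9/8) = -5*j*(-8/9) = 40*j/9)
O(G) = 22*G (O(G) = 11*(2*G) = 22*G)
-348 + 71*O(1/(-3 + c(5))) = -348 + 71*(22/(-3 + (40/9)*5)) = -348 + 71*(22/(-3 + 200/9)) = -348 + 71*(22/(173/9)) = -348 + 71*(22*(9/173)) = -348 + 71*(198/173) = -348 + 14058/173 = -46146/173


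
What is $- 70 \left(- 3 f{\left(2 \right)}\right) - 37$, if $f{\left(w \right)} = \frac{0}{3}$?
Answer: $-37$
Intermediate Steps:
$f{\left(w \right)} = 0$ ($f{\left(w \right)} = 0 \cdot \frac{1}{3} = 0$)
$- 70 \left(- 3 f{\left(2 \right)}\right) - 37 = - 70 \left(\left(-3\right) 0\right) - 37 = \left(-70\right) 0 - 37 = 0 - 37 = -37$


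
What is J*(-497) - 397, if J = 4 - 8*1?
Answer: 1591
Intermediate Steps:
J = -4 (J = 4 - 8 = -4)
J*(-497) - 397 = -4*(-497) - 397 = 1988 - 397 = 1591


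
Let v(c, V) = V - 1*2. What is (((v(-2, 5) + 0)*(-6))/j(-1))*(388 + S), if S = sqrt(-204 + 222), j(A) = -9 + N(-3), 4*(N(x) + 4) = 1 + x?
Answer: 1552/3 + 4*sqrt(2) ≈ 522.99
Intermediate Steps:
N(x) = -15/4 + x/4 (N(x) = -4 + (1 + x)/4 = -4 + (1/4 + x/4) = -15/4 + x/4)
v(c, V) = -2 + V (v(c, V) = V - 2 = -2 + V)
j(A) = -27/2 (j(A) = -9 + (-15/4 + (1/4)*(-3)) = -9 + (-15/4 - 3/4) = -9 - 9/2 = -27/2)
S = 3*sqrt(2) (S = sqrt(18) = 3*sqrt(2) ≈ 4.2426)
(((v(-2, 5) + 0)*(-6))/j(-1))*(388 + S) = ((((-2 + 5) + 0)*(-6))/(-27/2))*(388 + 3*sqrt(2)) = (((3 + 0)*(-6))*(-2/27))*(388 + 3*sqrt(2)) = ((3*(-6))*(-2/27))*(388 + 3*sqrt(2)) = (-18*(-2/27))*(388 + 3*sqrt(2)) = 4*(388 + 3*sqrt(2))/3 = 1552/3 + 4*sqrt(2)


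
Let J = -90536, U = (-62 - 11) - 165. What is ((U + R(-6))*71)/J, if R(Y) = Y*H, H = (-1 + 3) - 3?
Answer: 2059/11317 ≈ 0.18194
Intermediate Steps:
H = -1 (H = 2 - 3 = -1)
U = -238 (U = -73 - 165 = -238)
R(Y) = -Y (R(Y) = Y*(-1) = -Y)
((U + R(-6))*71)/J = ((-238 - 1*(-6))*71)/(-90536) = ((-238 + 6)*71)*(-1/90536) = -232*71*(-1/90536) = -16472*(-1/90536) = 2059/11317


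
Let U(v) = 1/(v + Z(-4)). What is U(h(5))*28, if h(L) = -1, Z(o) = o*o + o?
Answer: 28/11 ≈ 2.5455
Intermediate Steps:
Z(o) = o + o² (Z(o) = o² + o = o + o²)
U(v) = 1/(12 + v) (U(v) = 1/(v - 4*(1 - 4)) = 1/(v - 4*(-3)) = 1/(v + 12) = 1/(12 + v))
U(h(5))*28 = 28/(12 - 1) = 28/11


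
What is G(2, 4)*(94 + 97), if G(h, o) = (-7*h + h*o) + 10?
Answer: 764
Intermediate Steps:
G(h, o) = 10 - 7*h + h*o
G(2, 4)*(94 + 97) = (10 - 7*2 + 2*4)*(94 + 97) = (10 - 14 + 8)*191 = 4*191 = 764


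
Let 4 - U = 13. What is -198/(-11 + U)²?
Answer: -99/200 ≈ -0.49500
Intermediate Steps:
U = -9 (U = 4 - 1*13 = 4 - 13 = -9)
-198/(-11 + U)² = -198/(-11 - 9)² = -198/((-20)²) = -198/400 = -198*1/400 = -99/200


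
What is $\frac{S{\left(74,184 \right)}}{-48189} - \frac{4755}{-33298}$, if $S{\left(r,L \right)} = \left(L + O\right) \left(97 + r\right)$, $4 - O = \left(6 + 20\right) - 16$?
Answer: $- \frac{261461943}{534865774} \approx -0.48884$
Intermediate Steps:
$O = -6$ ($O = 4 - \left(\left(6 + 20\right) - 16\right) = 4 - \left(26 - 16\right) = 4 - 10 = -6$)
$S{\left(r,L \right)} = \left(-6 + L\right) \left(97 + r\right)$ ($S{\left(r,L \right)} = \left(L - 6\right) \left(97 + r\right) = \left(-6 + L\right) \left(97 + r\right)$)
$\frac{S{\left(74,184 \right)}}{-48189} - \frac{4755}{-33298} = \frac{-582 - 444 + 97 \cdot 184 + 184 \cdot 74}{-48189} - \frac{4755}{-33298} = \left(-582 - 444 + 17848 + 13616\right) \left(- \frac{1}{48189}\right) - - \frac{4755}{33298} = 30438 \left(- \frac{1}{48189}\right) + \frac{4755}{33298} = - \frac{10146}{16063} + \frac{4755}{33298} = - \frac{261461943}{534865774}$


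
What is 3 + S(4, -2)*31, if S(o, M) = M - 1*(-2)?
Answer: 3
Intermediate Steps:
S(o, M) = 2 + M (S(o, M) = M + 2 = 2 + M)
3 + S(4, -2)*31 = 3 + (2 - 2)*31 = 3 + 0*31 = 3 + 0 = 3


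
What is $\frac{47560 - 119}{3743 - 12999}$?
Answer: $- \frac{47441}{9256} \approx -5.1254$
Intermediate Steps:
$\frac{47560 - 119}{3743 - 12999} = \frac{47441}{-9256} = 47441 \left(- \frac{1}{9256}\right) = - \frac{47441}{9256}$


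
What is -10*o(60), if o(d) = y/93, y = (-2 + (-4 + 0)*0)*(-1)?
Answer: -20/93 ≈ -0.21505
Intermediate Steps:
y = 2 (y = (-2 - 4*0)*(-1) = (-2 + 0)*(-1) = -2*(-1) = 2)
o(d) = 2/93
-10*o(60) = -10*2/93 = -20/93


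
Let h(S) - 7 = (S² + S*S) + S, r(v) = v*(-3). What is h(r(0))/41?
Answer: 7/41 ≈ 0.17073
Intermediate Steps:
r(v) = -3*v
h(S) = 7 + S + 2*S² (h(S) = 7 + ((S² + S*S) + S) = 7 + ((S² + S²) + S) = 7 + (2*S² + S) = 7 + (S + 2*S²) = 7 + S + 2*S²)
h(r(0))/41 = (7 - 3*0 + 2*(-3*0)²)/41 = (7 + 0 + 2*0²)*(1/41) = (7 + 0 + 2*0)*(1/41) = (7 + 0 + 0)*(1/41) = 7*(1/41) = 7/41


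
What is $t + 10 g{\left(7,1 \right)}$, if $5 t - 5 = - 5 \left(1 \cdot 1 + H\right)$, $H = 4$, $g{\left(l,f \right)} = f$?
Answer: $6$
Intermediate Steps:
$t = -4$ ($t = 1 + \frac{\left(-5\right) \left(1 \cdot 1 + 4\right)}{5} = 1 + \frac{\left(-5\right) \left(1 + 4\right)}{5} = 1 + \frac{\left(-5\right) 5}{5} = 1 + \frac{1}{5} \left(-25\right) = 1 - 5 = -4$)
$t + 10 g{\left(7,1 \right)} = -4 + 10 \cdot 1 = -4 + 10 = 6$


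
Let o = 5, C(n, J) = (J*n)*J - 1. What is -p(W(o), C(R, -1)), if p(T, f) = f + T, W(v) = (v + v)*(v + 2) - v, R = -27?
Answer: -37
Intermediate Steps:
C(n, J) = -1 + n*J**2 (C(n, J) = n*J**2 - 1 = -1 + n*J**2)
W(v) = -v + 2*v*(2 + v) (W(v) = (2*v)*(2 + v) - v = 2*v*(2 + v) - v = -v + 2*v*(2 + v))
p(T, f) = T + f
-p(W(o), C(R, -1)) = -(5*(3 + 2*5) + (-1 - 27*(-1)**2)) = -(5*(3 + 10) + (-1 - 27*1)) = -(5*13 + (-1 - 27)) = -(65 - 28) = -1*37 = -37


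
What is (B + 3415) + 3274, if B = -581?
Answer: 6108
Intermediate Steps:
(B + 3415) + 3274 = (-581 + 3415) + 3274 = 2834 + 3274 = 6108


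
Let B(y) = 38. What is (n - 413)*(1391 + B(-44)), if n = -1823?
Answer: -3195244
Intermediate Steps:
(n - 413)*(1391 + B(-44)) = (-1823 - 413)*(1391 + 38) = -2236*1429 = -3195244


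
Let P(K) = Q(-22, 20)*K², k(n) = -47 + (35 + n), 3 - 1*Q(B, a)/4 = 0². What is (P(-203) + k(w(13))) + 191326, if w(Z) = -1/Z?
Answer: 8915685/13 ≈ 6.8582e+5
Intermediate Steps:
Q(B, a) = 12 (Q(B, a) = 12 - 4*0² = 12 - 4*0 = 12 + 0 = 12)
k(n) = -12 + n
P(K) = 12*K²
(P(-203) + k(w(13))) + 191326 = (12*(-203)² + (-12 - 1/13)) + 191326 = (12*41209 + (-12 - 1*1/13)) + 191326 = (494508 + (-12 - 1/13)) + 191326 = (494508 - 157/13) + 191326 = 6428447/13 + 191326 = 8915685/13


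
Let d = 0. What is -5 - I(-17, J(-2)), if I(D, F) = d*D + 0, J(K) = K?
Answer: -5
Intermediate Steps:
I(D, F) = 0 (I(D, F) = 0*D + 0 = 0 + 0 = 0)
-5 - I(-17, J(-2)) = -5 - 1*0 = -5 + 0 = -5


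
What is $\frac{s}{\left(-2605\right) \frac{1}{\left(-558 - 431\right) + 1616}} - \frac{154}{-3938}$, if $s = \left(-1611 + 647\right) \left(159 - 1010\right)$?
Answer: $- \frac{92071894577}{466295} \approx -1.9745 \cdot 10^{5}$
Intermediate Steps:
$s = 820364$ ($s = \left(-964\right) \left(-851\right) = 820364$)
$\frac{s}{\left(-2605\right) \frac{1}{\left(-558 - 431\right) + 1616}} - \frac{154}{-3938} = \frac{820364}{\left(-2605\right) \frac{1}{\left(-558 - 431\right) + 1616}} - \frac{154}{-3938} = \frac{820364}{\left(-2605\right) \frac{1}{-989 + 1616}} - - \frac{7}{179} = \frac{820364}{\left(-2605\right) \frac{1}{627}} + \frac{7}{179} = \frac{820364}{- \frac{2605}{627}} + \frac{7}{179} = 820364 \left(- \frac{627}{2605}\right) + \frac{7}{179} = - \frac{514368228}{2605} + \frac{7}{179} = - \frac{92071894577}{466295}$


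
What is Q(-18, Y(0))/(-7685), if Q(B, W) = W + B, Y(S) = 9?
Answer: 9/7685 ≈ 0.0011711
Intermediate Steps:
Q(B, W) = B + W
Q(-18, Y(0))/(-7685) = (-18 + 9)/(-7685) = -9*(-1/7685) = 9/7685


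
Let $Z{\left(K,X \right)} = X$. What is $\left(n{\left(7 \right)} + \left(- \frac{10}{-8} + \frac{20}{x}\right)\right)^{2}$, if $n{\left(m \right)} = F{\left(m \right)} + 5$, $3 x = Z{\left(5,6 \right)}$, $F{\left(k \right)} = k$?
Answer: $\frac{8649}{16} \approx 540.56$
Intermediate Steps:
$x = 2$ ($x = \frac{1}{3} \cdot 6 = 2$)
$n{\left(m \right)} = 5 + m$ ($n{\left(m \right)} = m + 5 = 5 + m$)
$\left(n{\left(7 \right)} + \left(- \frac{10}{-8} + \frac{20}{x}\right)\right)^{2} = \left(\left(5 + 7\right) + \left(- \frac{10}{-8} + \frac{20}{2}\right)\right)^{2} = \left(12 + \left(\left(-10\right) \left(- \frac{1}{8}\right) + 20 \cdot \frac{1}{2}\right)\right)^{2} = \left(12 + \left(\frac{5}{4} + 10\right)\right)^{2} = \left(12 + \frac{45}{4}\right)^{2} = \left(\frac{93}{4}\right)^{2} = \frac{8649}{16}$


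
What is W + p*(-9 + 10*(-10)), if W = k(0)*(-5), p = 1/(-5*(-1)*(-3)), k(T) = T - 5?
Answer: 484/15 ≈ 32.267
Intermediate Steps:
k(T) = -5 + T
p = -1/15 (p = 1/(5*(-3)) = 1/(-15) = -1/15 ≈ -0.066667)
W = 25 (W = (-5 + 0)*(-5) = -5*(-5) = 25)
W + p*(-9 + 10*(-10)) = 25 - (-9 + 10*(-10))/15 = 25 - (-9 - 100)/15 = 25 - 1/15*(-109) = 25 + 109/15 = 484/15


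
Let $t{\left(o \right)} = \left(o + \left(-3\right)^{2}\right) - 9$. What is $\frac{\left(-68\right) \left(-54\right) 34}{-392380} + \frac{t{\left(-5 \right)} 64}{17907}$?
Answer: $- \frac{590303684}{1756587165} \approx -0.33605$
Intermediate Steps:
$t{\left(o \right)} = o$ ($t{\left(o \right)} = \left(o + 9\right) - 9 = \left(9 + o\right) - 9 = o$)
$\frac{\left(-68\right) \left(-54\right) 34}{-392380} + \frac{t{\left(-5 \right)} 64}{17907} = \frac{\left(-68\right) \left(-54\right) 34}{-392380} + \frac{\left(-5\right) 64}{17907} = 3672 \cdot 34 \left(- \frac{1}{392380}\right) - \frac{320}{17907} = 124848 \left(- \frac{1}{392380}\right) - \frac{320}{17907} = - \frac{31212}{98095} - \frac{320}{17907} = - \frac{590303684}{1756587165}$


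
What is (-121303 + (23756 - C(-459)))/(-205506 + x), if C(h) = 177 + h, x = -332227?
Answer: 13895/76819 ≈ 0.18088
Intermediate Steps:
(-121303 + (23756 - C(-459)))/(-205506 + x) = (-121303 + (23756 - (177 - 459)))/(-205506 - 332227) = (-121303 + (23756 - 1*(-282)))/(-537733) = (-121303 + (23756 + 282))*(-1/537733) = (-121303 + 24038)*(-1/537733) = -97265*(-1/537733) = 13895/76819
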